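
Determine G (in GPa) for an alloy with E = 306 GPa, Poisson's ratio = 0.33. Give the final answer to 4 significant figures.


G = E / (2*(1+nu))
G = 306 / (2*(1+0.33))
G = 115 GPa


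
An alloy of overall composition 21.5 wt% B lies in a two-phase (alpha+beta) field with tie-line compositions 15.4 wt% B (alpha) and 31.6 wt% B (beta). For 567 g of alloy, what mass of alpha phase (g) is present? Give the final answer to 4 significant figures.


f_alpha = (C_beta - C0) / (C_beta - C_alpha)
f_alpha = (31.6 - 21.5) / (31.6 - 15.4) = 0.623457
m_alpha = f_alpha * m_total = 0.623457 * 567 = 353.5 g


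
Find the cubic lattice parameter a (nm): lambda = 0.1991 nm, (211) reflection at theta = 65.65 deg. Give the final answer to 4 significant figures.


d = lambda / (2*sin(theta))
d = 0.1991 / (2*sin(65.65 deg))
d = 0.10927 nm
a = d * sqrt(h^2+k^2+l^2) = 0.10927 * sqrt(6)
a = 0.2677 nm


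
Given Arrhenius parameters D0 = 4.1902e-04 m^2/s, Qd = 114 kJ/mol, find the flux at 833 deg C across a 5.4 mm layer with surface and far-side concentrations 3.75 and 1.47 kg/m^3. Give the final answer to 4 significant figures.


Step 1: D = D0 * exp(-Qd/(R*T))
T = 833 + 273.15 = 1106.15 K
D = 4.1902e-04 * exp(-114e3 / (8.314 * 1106.15)) = 1.73273e-09 m^2/s
Step 2: J = D * (C1 - C2) / dx
J = 1.73273e-09 * (3.75 - 1.47) / 5.4e-03
J = 7.316e-07 kg/(m^2*s)


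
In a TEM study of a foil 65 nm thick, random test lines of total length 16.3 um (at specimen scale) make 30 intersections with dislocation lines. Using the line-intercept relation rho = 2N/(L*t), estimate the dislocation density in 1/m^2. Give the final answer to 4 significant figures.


rho = 2N / (L * t)
L = 16.3 um = 1.63e-05 m, t = 65 nm = 6.5e-08 m
rho = 2 * 30 / (1.63e-05 * 6.5e-08)
rho = 5.663e+13 1/m^2


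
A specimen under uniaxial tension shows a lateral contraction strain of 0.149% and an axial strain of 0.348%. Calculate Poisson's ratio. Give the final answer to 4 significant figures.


nu = -epsilon_lat / epsilon_axial
Lateral strain is contraction (negative), so using magnitudes:
nu = 0.149 / 0.348
nu = 0.4282


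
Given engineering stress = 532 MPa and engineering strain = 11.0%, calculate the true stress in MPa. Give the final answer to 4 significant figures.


sigma_true = sigma_eng * (1 + epsilon_eng)
sigma_true = 532 * (1 + 0.11)
sigma_true = 590.5 MPa


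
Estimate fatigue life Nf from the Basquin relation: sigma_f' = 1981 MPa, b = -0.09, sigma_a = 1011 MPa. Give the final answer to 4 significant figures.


sigma_a = sigma_f' * (2*Nf)^b
2*Nf = (sigma_a / sigma_f')^(1/b)
2*Nf = (1011 / 1981)^(1/-0.09)
2*Nf = 1761.67
Nf = 880.8 cycles


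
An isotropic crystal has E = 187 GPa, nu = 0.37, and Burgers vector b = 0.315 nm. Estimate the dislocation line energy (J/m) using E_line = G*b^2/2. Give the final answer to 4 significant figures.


Step 1: G = E / (2*(1+nu))
G = 187 / (2*(1+0.37)) = 68.2482 GPa = 6.82482e+10 Pa
Step 2: E_line = G*b^2/2
b = 0.315 nm = 3.15e-10 m
E_line = 0.5 * 6.82482e+10 * (3.15e-10)^2 = 3.386e-09 J/m


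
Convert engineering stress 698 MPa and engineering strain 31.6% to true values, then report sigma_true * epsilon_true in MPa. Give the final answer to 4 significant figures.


sigma_true = sigma_eng * (1 + epsilon_eng)
sigma_true = 698 * (1 + 0.316) = 918.568 MPa
epsilon_true = ln(1 + epsilon_eng)
epsilon_true = ln(1 + 0.316) = 0.274597
sigma_true * epsilon_true = 918.568 * 0.274597 = 252.2 MPa


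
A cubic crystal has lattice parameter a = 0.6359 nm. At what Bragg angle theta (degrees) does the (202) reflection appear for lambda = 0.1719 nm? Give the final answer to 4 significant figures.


d = a / sqrt(h^2+k^2+l^2)
d = 0.6359 / sqrt(8) = 0.224825 nm
lambda = 2*d*sin(theta)  =>  sin(theta) = lambda / (2*d)
sin(theta) = 0.1719 / (2 * 0.224825) = 0.382298
theta = 22.48 deg


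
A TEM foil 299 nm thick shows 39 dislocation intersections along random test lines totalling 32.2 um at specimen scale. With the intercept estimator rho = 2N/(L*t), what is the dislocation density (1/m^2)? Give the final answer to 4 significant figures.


rho = 2N / (L * t)
L = 32.2 um = 3.22e-05 m, t = 299 nm = 2.99e-07 m
rho = 2 * 39 / (3.22e-05 * 2.99e-07)
rho = 8.102e+12 1/m^2


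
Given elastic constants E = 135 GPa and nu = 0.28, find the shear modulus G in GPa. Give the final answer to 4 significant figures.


G = E / (2*(1+nu))
G = 135 / (2*(1+0.28))
G = 52.73 GPa


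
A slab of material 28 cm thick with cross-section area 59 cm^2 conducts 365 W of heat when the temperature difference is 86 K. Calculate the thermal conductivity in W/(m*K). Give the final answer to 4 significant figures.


k = Q*L / (A*dT)
L = 0.28 m, A = 5.9e-03 m^2
k = 365 * 0.28 / (5.9e-03 * 86)
k = 201.4 W/(m*K)


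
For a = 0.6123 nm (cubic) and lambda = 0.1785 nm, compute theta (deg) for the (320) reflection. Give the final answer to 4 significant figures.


d = a / sqrt(h^2+k^2+l^2)
d = 0.6123 / sqrt(13) = 0.169821 nm
lambda = 2*d*sin(theta)  =>  sin(theta) = lambda / (2*d)
sin(theta) = 0.1785 / (2 * 0.169821) = 0.525552
theta = 31.71 deg


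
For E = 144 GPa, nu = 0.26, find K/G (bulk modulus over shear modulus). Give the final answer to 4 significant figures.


G = E / (2*(1+nu))
G = 144 / (2*(1+0.26)) = 57.1429 GPa
K = E / (3*(1-2*nu))
K = 144 / (3*(1-2*0.26)) = 100 GPa
K/G = 100 / 57.1429 = 1.75


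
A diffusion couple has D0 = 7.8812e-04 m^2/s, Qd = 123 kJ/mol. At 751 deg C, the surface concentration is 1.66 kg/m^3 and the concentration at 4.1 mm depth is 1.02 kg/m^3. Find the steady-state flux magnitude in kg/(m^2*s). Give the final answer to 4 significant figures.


Step 1: D = D0 * exp(-Qd/(R*T))
T = 751 + 273.15 = 1024.15 K
D = 7.8812e-04 * exp(-123e3 / (8.314 * 1024.15)) = 4.19765e-10 m^2/s
Step 2: J = D * (C1 - C2) / dx
J = 4.19765e-10 * (1.66 - 1.02) / 4.1e-03
J = 6.552e-08 kg/(m^2*s)


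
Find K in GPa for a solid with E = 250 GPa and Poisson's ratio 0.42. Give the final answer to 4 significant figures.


K = E / (3*(1-2*nu))
K = 250 / (3*(1-2*0.42))
K = 520.8 GPa


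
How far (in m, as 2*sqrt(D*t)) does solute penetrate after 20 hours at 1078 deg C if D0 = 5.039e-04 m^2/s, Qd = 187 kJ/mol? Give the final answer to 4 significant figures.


Step 1: D = D0 * exp(-Qd/(R*T))
T = 1351.15 K
D = 5.039e-04 * exp(-187e3 / (8.314 * 1351.15)) = 2.97014e-11 m^2/s
Step 2: L = 2*sqrt(D*t)
t = 20 h = 72000 s
L = 2*sqrt(2.97014e-11 * 72000) = 2.925e-03 m


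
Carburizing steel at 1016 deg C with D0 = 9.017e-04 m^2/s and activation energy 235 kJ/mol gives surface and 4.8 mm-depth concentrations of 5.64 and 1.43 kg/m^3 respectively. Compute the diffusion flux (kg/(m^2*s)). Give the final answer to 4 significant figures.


Step 1: D = D0 * exp(-Qd/(R*T))
T = 1016 + 273.15 = 1289.15 K
D = 9.017e-04 * exp(-235e3 / (8.314 * 1289.15)) = 2.70914e-13 m^2/s
Step 2: J = D * (C1 - C2) / dx
J = 2.70914e-13 * (5.64 - 1.43) / 4.8e-03
J = 2.376e-10 kg/(m^2*s)


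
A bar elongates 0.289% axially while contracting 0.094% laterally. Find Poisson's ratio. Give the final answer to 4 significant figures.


nu = -epsilon_lat / epsilon_axial
Lateral strain is contraction (negative), so using magnitudes:
nu = 0.094 / 0.289
nu = 0.3253


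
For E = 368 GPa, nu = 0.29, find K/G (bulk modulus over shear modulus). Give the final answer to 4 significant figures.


G = E / (2*(1+nu))
G = 368 / (2*(1+0.29)) = 142.636 GPa
K = E / (3*(1-2*nu))
K = 368 / (3*(1-2*0.29)) = 292.063 GPa
K/G = 292.063 / 142.636 = 2.048


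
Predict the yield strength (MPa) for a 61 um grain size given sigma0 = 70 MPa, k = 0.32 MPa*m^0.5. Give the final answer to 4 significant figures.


sigma_y = sigma0 + k / sqrt(d)
d = 61 um = 6.1e-05 m
sigma_y = 70 + 0.32 / sqrt(6.1e-05)
sigma_y = 111 MPa


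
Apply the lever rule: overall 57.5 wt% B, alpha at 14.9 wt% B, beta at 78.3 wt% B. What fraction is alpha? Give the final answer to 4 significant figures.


f_alpha = (C_beta - C0) / (C_beta - C_alpha)
f_alpha = (78.3 - 57.5) / (78.3 - 14.9)
f_alpha = 0.3281


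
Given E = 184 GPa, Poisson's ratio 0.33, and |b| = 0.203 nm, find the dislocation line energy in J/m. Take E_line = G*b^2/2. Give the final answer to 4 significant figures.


Step 1: G = E / (2*(1+nu))
G = 184 / (2*(1+0.33)) = 69.1729 GPa = 6.91729e+10 Pa
Step 2: E_line = G*b^2/2
b = 0.203 nm = 2.03e-10 m
E_line = 0.5 * 6.91729e+10 * (2.03e-10)^2 = 1.425e-09 J/m


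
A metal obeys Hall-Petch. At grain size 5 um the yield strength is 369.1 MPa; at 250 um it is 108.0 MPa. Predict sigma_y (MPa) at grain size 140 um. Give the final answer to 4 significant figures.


sigma_y = sigma0 + k / sqrt(d)
1/sqrt(d1) = 1/sqrt(5e-06) = 447.214;  1/sqrt(d2) = 63.2456
k = (sigma1 - sigma2) / (1/sqrt(d1) - 1/sqrt(d2)) = (369.1 - 108.0) / (447.214 - 63.2456) = 0.680005 MPa*m^0.5
sigma0 = sigma1 - k/sqrt(d1) = 369.1 - 0.680005*447.214 = 64.9927 MPa
sigma_y(d3) = 64.9927 + 0.680005 / sqrt(1.4e-04) = 122.5 MPa


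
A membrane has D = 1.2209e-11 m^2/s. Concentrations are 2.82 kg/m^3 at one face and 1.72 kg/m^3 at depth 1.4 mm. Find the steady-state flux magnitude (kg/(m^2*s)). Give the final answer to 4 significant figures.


J = -D * (dC/dx) = D * (C1 - C2) / dx
J = 1.2209e-11 * (2.82 - 1.72) / 1.4e-03
J = 9.593e-09 kg/(m^2*s)


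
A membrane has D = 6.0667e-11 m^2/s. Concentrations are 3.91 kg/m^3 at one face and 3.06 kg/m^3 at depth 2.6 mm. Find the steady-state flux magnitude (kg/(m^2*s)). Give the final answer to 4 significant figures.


J = -D * (dC/dx) = D * (C1 - C2) / dx
J = 6.0667e-11 * (3.91 - 3.06) / 2.6e-03
J = 1.983e-08 kg/(m^2*s)


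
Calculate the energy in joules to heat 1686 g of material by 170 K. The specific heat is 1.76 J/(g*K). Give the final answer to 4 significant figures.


Q = m * cp * dT
Q = 1686 * 1.76 * 170
Q = 504500 J


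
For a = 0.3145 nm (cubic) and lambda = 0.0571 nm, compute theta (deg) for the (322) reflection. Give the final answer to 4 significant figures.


d = a / sqrt(h^2+k^2+l^2)
d = 0.3145 / sqrt(17) = 0.0762775 nm
lambda = 2*d*sin(theta)  =>  sin(theta) = lambda / (2*d)
sin(theta) = 0.0571 / (2 * 0.0762775) = 0.374291
theta = 21.98 deg


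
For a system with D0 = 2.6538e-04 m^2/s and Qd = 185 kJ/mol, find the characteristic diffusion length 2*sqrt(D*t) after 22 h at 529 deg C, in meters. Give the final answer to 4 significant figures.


Step 1: D = D0 * exp(-Qd/(R*T))
T = 802.15 K
D = 2.6538e-04 * exp(-185e3 / (8.314 * 802.15)) = 2.37984e-16 m^2/s
Step 2: L = 2*sqrt(D*t)
t = 22 h = 79200 s
L = 2*sqrt(2.37984e-16 * 79200) = 8.683e-06 m


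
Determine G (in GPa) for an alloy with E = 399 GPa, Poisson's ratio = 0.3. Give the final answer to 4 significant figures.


G = E / (2*(1+nu))
G = 399 / (2*(1+0.3))
G = 153.5 GPa


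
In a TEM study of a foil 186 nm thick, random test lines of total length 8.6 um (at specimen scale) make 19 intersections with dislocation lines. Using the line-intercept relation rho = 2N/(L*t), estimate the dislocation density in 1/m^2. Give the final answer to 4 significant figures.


rho = 2N / (L * t)
L = 8.6 um = 8.6e-06 m, t = 186 nm = 1.86e-07 m
rho = 2 * 19 / (8.6e-06 * 1.86e-07)
rho = 2.376e+13 1/m^2


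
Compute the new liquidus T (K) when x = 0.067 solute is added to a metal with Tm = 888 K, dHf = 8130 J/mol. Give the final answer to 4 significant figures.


dT = R*Tm^2*x / dHf
dT = 8.314 * 888^2 * 0.067 / 8130
dT = 54.0282 K
T_new = 888 - 54.0282 = 834 K


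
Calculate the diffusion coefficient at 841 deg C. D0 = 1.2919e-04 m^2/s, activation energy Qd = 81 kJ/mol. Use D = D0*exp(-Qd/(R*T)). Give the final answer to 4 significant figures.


D = D0 * exp(-Qd / (R*T))
T = 1114.15 K
D = 1.2919e-04 * exp(-81e3 / (8.314 * 1114.15))
D = 2.059e-08 m^2/s


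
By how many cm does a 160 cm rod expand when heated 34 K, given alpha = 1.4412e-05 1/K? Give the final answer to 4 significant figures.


dL = L0 * alpha * dT
dL = 160 * 1.4412e-05 * 34
dL = 0.0784 cm


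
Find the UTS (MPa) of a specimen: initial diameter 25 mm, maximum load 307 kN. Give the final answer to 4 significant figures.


A0 = pi*(d/2)^2 = pi*(25/2)^2 = 490.874 mm^2
UTS = F_max / A0 = 307*1000 / 490.874
UTS = 625.4 MPa


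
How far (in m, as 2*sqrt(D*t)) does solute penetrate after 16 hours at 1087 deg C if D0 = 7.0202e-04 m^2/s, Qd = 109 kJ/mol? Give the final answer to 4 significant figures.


Step 1: D = D0 * exp(-Qd/(R*T))
T = 1360.15 K
D = 7.0202e-04 * exp(-109e3 / (8.314 * 1360.15)) = 4.57306e-08 m^2/s
Step 2: L = 2*sqrt(D*t)
t = 16 h = 57600 s
L = 2*sqrt(4.57306e-08 * 57600) = 0.1026 m


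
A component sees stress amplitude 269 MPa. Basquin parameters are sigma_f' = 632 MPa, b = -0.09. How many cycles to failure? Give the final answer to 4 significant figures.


sigma_a = sigma_f' * (2*Nf)^b
2*Nf = (sigma_a / sigma_f')^(1/b)
2*Nf = (269 / 632)^(1/-0.09)
2*Nf = 13238.3
Nf = 6619 cycles


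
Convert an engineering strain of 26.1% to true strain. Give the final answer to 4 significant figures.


epsilon_true = ln(1 + epsilon_eng)
epsilon_true = ln(1 + 0.261)
epsilon_true = 0.2319


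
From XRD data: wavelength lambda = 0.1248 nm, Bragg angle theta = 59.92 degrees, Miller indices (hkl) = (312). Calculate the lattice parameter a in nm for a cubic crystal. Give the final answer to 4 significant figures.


d = lambda / (2*sin(theta))
d = 0.1248 / (2*sin(59.92 deg))
d = 0.0721115 nm
a = d * sqrt(h^2+k^2+l^2) = 0.0721115 * sqrt(14)
a = 0.2698 nm


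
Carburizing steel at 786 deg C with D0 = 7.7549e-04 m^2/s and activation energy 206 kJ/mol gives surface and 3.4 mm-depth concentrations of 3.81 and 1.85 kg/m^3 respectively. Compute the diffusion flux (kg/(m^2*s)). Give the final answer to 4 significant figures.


Step 1: D = D0 * exp(-Qd/(R*T))
T = 786 + 273.15 = 1059.15 K
D = 7.7549e-04 * exp(-206e3 / (8.314 * 1059.15)) = 5.36787e-14 m^2/s
Step 2: J = D * (C1 - C2) / dx
J = 5.36787e-14 * (3.81 - 1.85) / 3.4e-03
J = 3.094e-11 kg/(m^2*s)


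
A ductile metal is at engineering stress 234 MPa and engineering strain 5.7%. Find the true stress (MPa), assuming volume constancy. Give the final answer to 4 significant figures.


sigma_true = sigma_eng * (1 + epsilon_eng)
sigma_true = 234 * (1 + 0.057)
sigma_true = 247.3 MPa


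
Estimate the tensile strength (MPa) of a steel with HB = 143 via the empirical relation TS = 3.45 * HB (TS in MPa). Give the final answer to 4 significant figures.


TS (MPa) = 3.45 * HB
TS = 3.45 * 143
TS = 493.4 MPa


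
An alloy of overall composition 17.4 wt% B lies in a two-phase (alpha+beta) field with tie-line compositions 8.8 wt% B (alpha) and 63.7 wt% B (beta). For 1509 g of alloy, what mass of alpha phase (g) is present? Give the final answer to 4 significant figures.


f_alpha = (C_beta - C0) / (C_beta - C_alpha)
f_alpha = (63.7 - 17.4) / (63.7 - 8.8) = 0.843352
m_alpha = f_alpha * m_total = 0.843352 * 1509 = 1273 g


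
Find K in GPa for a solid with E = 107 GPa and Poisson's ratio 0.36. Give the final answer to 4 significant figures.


K = E / (3*(1-2*nu))
K = 107 / (3*(1-2*0.36))
K = 127.4 GPa


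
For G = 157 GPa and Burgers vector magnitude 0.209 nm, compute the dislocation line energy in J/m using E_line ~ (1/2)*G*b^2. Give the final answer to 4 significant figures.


E = G*b^2/2
b = 0.209 nm = 2.09e-10 m
G = 157 GPa = 1.57e+11 Pa
E = 0.5 * 1.57e+11 * (2.09e-10)^2
E = 3.429e-09 J/m


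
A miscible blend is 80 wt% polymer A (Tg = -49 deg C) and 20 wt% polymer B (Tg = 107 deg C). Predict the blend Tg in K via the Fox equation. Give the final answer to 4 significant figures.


1/Tg = w1/Tg1 + w2/Tg2 (in Kelvin)
Tg1 = 224.15 K, Tg2 = 380.15 K
1/Tg = 0.8/224.15 + 0.2/380.15
Tg = 244.2 K


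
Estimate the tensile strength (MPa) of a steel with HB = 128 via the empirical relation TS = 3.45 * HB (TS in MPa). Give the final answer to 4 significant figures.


TS (MPa) = 3.45 * HB
TS = 3.45 * 128
TS = 441.6 MPa


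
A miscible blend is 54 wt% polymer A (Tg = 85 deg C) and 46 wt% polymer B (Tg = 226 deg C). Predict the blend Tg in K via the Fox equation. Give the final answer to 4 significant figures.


1/Tg = w1/Tg1 + w2/Tg2 (in Kelvin)
Tg1 = 358.15 K, Tg2 = 499.15 K
1/Tg = 0.54/358.15 + 0.46/499.15
Tg = 411.6 K


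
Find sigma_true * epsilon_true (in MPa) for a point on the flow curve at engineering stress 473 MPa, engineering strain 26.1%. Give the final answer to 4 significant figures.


sigma_true = sigma_eng * (1 + epsilon_eng)
sigma_true = 473 * (1 + 0.261) = 596.453 MPa
epsilon_true = ln(1 + epsilon_eng)
epsilon_true = ln(1 + 0.261) = 0.231905
sigma_true * epsilon_true = 596.453 * 0.231905 = 138.3 MPa


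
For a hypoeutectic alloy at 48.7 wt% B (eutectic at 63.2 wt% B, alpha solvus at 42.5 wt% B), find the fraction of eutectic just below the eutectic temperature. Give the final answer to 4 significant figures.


f_primary = (C_e - C0) / (C_e - C_alpha_max)
f_primary = (63.2 - 48.7) / (63.2 - 42.5)
f_primary = 0.700483
f_eutectic = 1 - 0.700483 = 0.2995


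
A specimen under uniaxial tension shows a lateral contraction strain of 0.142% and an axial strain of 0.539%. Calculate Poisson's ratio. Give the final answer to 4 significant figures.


nu = -epsilon_lat / epsilon_axial
Lateral strain is contraction (negative), so using magnitudes:
nu = 0.142 / 0.539
nu = 0.2635


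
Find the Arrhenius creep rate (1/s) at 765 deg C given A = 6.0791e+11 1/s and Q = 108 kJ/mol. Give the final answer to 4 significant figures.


rate = A * exp(-Q / (R*T))
T = 765 + 273.15 = 1038.15 K
rate = 6.0791e+11 * exp(-108e3 / (8.314 * 1038.15))
rate = 2.237e+06 1/s


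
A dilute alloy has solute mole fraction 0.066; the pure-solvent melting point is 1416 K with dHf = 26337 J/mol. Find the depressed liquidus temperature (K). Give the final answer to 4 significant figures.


dT = R*Tm^2*x / dHf
dT = 8.314 * 1416^2 * 0.066 / 26337
dT = 41.7748 K
T_new = 1416 - 41.7748 = 1374 K


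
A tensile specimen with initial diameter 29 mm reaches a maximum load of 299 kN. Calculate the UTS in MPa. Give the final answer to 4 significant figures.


A0 = pi*(d/2)^2 = pi*(29/2)^2 = 660.52 mm^2
UTS = F_max / A0 = 299*1000 / 660.52
UTS = 452.7 MPa


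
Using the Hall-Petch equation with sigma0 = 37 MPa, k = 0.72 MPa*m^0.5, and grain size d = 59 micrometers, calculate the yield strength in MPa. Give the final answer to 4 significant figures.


sigma_y = sigma0 + k / sqrt(d)
d = 59 um = 5.9e-05 m
sigma_y = 37 + 0.72 / sqrt(5.9e-05)
sigma_y = 130.7 MPa


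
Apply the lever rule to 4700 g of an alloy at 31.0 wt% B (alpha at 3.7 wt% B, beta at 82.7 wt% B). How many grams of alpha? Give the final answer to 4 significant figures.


f_alpha = (C_beta - C0) / (C_beta - C_alpha)
f_alpha = (82.7 - 31.0) / (82.7 - 3.7) = 0.65443
m_alpha = f_alpha * m_total = 0.65443 * 4700 = 3076 g


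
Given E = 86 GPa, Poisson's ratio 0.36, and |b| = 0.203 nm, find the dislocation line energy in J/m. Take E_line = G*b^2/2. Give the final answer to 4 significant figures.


Step 1: G = E / (2*(1+nu))
G = 86 / (2*(1+0.36)) = 31.6176 GPa = 3.16176e+10 Pa
Step 2: E_line = G*b^2/2
b = 0.203 nm = 2.03e-10 m
E_line = 0.5 * 3.16176e+10 * (2.03e-10)^2 = 6.515e-10 J/m


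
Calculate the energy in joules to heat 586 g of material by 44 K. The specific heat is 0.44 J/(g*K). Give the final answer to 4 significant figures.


Q = m * cp * dT
Q = 586 * 0.44 * 44
Q = 11340 J


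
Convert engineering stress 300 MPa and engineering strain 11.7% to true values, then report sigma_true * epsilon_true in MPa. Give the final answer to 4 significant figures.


sigma_true = sigma_eng * (1 + epsilon_eng)
sigma_true = 300 * (1 + 0.117) = 335.1 MPa
epsilon_true = ln(1 + epsilon_eng)
epsilon_true = ln(1 + 0.117) = 0.110647
sigma_true * epsilon_true = 335.1 * 0.110647 = 37.08 MPa


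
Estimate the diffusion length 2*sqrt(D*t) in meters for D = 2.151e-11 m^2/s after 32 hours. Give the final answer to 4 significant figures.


t = 32 hr = 115200 s
Diffusion length = 2*sqrt(D*t)
= 2*sqrt(2.151e-11 * 115200)
= 3.148e-03 m


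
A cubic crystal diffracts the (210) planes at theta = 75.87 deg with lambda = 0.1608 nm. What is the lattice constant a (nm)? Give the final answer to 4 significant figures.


d = lambda / (2*sin(theta))
d = 0.1608 / (2*sin(75.87 deg))
d = 0.0829085 nm
a = d * sqrt(h^2+k^2+l^2) = 0.0829085 * sqrt(5)
a = 0.1854 nm


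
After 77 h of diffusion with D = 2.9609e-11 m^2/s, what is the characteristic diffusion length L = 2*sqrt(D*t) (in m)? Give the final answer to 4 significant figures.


t = 77 hr = 277200 s
Diffusion length = 2*sqrt(D*t)
= 2*sqrt(2.9609e-11 * 277200)
= 5.73e-03 m


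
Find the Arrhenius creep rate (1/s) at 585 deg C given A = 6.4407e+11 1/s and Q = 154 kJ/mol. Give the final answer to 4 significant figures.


rate = A * exp(-Q / (R*T))
T = 585 + 273.15 = 858.15 K
rate = 6.4407e+11 * exp(-154e3 / (8.314 * 858.15))
rate = 272.1 1/s


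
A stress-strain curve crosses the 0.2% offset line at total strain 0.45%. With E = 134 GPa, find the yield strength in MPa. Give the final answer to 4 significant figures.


Offset strain = 0.002
Elastic strain at yield = total_strain - offset = 4.5e-03 - 0.002 = 2.5e-03
sigma_y = E * elastic_strain = 134000 * 2.5e-03
sigma_y = 335 MPa


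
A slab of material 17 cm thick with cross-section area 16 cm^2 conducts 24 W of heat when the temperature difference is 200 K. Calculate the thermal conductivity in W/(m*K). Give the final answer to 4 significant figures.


k = Q*L / (A*dT)
L = 0.17 m, A = 1.6e-03 m^2
k = 24 * 0.17 / (1.6e-03 * 200)
k = 12.75 W/(m*K)


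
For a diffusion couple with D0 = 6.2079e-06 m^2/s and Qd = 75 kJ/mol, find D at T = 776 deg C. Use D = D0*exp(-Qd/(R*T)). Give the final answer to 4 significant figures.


D = D0 * exp(-Qd / (R*T))
T = 1049.15 K
D = 6.2079e-06 * exp(-75e3 / (8.314 * 1049.15))
D = 1.145e-09 m^2/s


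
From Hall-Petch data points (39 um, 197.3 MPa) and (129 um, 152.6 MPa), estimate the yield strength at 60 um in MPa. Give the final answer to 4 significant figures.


sigma_y = sigma0 + k / sqrt(d)
1/sqrt(d1) = 1/sqrt(3.9e-05) = 160.128;  1/sqrt(d2) = 88.0451
k = (sigma1 - sigma2) / (1/sqrt(d1) - 1/sqrt(d2)) = (197.3 - 152.6) / (160.128 - 88.0451) = 0.620118 MPa*m^0.5
sigma0 = sigma1 - k/sqrt(d1) = 197.3 - 0.620118*160.128 = 98.0017 MPa
sigma_y(d3) = 98.0017 + 0.620118 / sqrt(6e-05) = 178.1 MPa


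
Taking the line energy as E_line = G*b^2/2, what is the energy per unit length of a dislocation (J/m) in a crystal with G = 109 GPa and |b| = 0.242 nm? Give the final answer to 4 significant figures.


E = G*b^2/2
b = 0.242 nm = 2.42e-10 m
G = 109 GPa = 1.09e+11 Pa
E = 0.5 * 1.09e+11 * (2.42e-10)^2
E = 3.192e-09 J/m


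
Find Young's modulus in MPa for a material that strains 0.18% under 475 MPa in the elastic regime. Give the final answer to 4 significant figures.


E = sigma / epsilon
epsilon = 0.18% = 1.8e-03
E = 475 / 1.8e-03
E = 263900 MPa


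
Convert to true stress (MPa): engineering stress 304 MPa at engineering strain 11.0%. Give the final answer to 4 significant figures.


sigma_true = sigma_eng * (1 + epsilon_eng)
sigma_true = 304 * (1 + 0.11)
sigma_true = 337.4 MPa


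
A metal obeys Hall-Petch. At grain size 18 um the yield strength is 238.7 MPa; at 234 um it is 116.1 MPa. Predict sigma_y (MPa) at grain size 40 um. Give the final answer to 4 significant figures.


sigma_y = sigma0 + k / sqrt(d)
1/sqrt(d1) = 1/sqrt(1.8e-05) = 235.702;  1/sqrt(d2) = 65.372
k = (sigma1 - sigma2) / (1/sqrt(d1) - 1/sqrt(d2)) = (238.7 - 116.1) / (235.702 - 65.372) = 0.719778 MPa*m^0.5
sigma0 = sigma1 - k/sqrt(d1) = 238.7 - 0.719778*235.702 = 69.0466 MPa
sigma_y(d3) = 69.0466 + 0.719778 / sqrt(4e-05) = 182.9 MPa


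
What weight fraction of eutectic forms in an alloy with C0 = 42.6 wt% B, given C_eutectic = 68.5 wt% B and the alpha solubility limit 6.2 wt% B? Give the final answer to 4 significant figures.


f_primary = (C_e - C0) / (C_e - C_alpha_max)
f_primary = (68.5 - 42.6) / (68.5 - 6.2)
f_primary = 0.41573
f_eutectic = 1 - 0.41573 = 0.5843


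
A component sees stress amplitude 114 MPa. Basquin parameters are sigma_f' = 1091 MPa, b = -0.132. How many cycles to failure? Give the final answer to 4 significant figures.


sigma_a = sigma_f' * (2*Nf)^b
2*Nf = (sigma_a / sigma_f')^(1/b)
2*Nf = (114 / 1091)^(1/-0.132)
2*Nf = 2.69905e+07
Nf = 1.35e+07 cycles


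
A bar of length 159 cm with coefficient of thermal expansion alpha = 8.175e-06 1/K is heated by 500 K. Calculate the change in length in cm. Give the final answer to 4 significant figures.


dL = L0 * alpha * dT
dL = 159 * 8.175e-06 * 500
dL = 0.6499 cm


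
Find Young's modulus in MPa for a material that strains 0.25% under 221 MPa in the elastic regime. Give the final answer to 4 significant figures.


E = sigma / epsilon
epsilon = 0.25% = 2.5e-03
E = 221 / 2.5e-03
E = 88400 MPa


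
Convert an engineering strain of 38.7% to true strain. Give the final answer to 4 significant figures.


epsilon_true = ln(1 + epsilon_eng)
epsilon_true = ln(1 + 0.387)
epsilon_true = 0.3271


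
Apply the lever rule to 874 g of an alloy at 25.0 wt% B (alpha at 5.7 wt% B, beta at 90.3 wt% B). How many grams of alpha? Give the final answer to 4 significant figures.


f_alpha = (C_beta - C0) / (C_beta - C_alpha)
f_alpha = (90.3 - 25.0) / (90.3 - 5.7) = 0.771868
m_alpha = f_alpha * m_total = 0.771868 * 874 = 674.6 g


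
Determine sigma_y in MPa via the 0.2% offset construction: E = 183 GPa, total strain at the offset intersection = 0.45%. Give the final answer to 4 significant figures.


Offset strain = 0.002
Elastic strain at yield = total_strain - offset = 4.5e-03 - 0.002 = 2.5e-03
sigma_y = E * elastic_strain = 183000 * 2.5e-03
sigma_y = 457.5 MPa


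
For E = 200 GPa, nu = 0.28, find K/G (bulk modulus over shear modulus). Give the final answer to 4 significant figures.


G = E / (2*(1+nu))
G = 200 / (2*(1+0.28)) = 78.125 GPa
K = E / (3*(1-2*nu))
K = 200 / (3*(1-2*0.28)) = 151.515 GPa
K/G = 151.515 / 78.125 = 1.939


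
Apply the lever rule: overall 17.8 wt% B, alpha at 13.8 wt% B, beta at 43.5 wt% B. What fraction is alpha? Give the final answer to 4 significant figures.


f_alpha = (C_beta - C0) / (C_beta - C_alpha)
f_alpha = (43.5 - 17.8) / (43.5 - 13.8)
f_alpha = 0.8653


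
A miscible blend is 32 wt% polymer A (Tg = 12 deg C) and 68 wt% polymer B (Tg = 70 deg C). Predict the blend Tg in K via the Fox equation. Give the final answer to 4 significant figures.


1/Tg = w1/Tg1 + w2/Tg2 (in Kelvin)
Tg1 = 285.15 K, Tg2 = 343.15 K
1/Tg = 0.32/285.15 + 0.68/343.15
Tg = 322.2 K


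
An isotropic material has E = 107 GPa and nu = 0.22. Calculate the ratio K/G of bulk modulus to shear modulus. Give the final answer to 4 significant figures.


G = E / (2*(1+nu))
G = 107 / (2*(1+0.22)) = 43.8525 GPa
K = E / (3*(1-2*nu))
K = 107 / (3*(1-2*0.22)) = 63.6905 GPa
K/G = 63.6905 / 43.8525 = 1.452


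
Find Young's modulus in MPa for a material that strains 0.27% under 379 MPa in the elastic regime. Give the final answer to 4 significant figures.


E = sigma / epsilon
epsilon = 0.27% = 2.7e-03
E = 379 / 2.7e-03
E = 140400 MPa


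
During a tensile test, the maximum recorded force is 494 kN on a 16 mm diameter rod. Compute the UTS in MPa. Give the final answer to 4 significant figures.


A0 = pi*(d/2)^2 = pi*(16/2)^2 = 201.062 mm^2
UTS = F_max / A0 = 494*1000 / 201.062
UTS = 2457 MPa


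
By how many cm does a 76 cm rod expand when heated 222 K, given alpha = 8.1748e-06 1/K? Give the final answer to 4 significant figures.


dL = L0 * alpha * dT
dL = 76 * 8.1748e-06 * 222
dL = 0.1379 cm


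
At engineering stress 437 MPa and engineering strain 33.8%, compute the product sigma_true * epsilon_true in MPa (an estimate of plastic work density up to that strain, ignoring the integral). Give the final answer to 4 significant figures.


sigma_true = sigma_eng * (1 + epsilon_eng)
sigma_true = 437 * (1 + 0.338) = 584.706 MPa
epsilon_true = ln(1 + epsilon_eng)
epsilon_true = ln(1 + 0.338) = 0.291176
sigma_true * epsilon_true = 584.706 * 0.291176 = 170.3 MPa


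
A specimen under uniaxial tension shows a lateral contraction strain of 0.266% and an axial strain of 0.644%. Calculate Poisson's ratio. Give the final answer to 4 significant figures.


nu = -epsilon_lat / epsilon_axial
Lateral strain is contraction (negative), so using magnitudes:
nu = 0.266 / 0.644
nu = 0.413


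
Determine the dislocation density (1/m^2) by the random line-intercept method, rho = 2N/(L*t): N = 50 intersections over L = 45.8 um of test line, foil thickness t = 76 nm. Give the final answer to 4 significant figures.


rho = 2N / (L * t)
L = 45.8 um = 4.58e-05 m, t = 76 nm = 7.6e-08 m
rho = 2 * 50 / (4.58e-05 * 7.6e-08)
rho = 2.873e+13 1/m^2


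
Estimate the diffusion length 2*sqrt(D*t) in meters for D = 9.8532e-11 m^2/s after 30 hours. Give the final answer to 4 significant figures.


t = 30 hr = 108000 s
Diffusion length = 2*sqrt(D*t)
= 2*sqrt(9.8532e-11 * 108000)
= 6.524e-03 m


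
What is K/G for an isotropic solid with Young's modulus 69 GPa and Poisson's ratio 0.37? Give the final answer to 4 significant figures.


G = E / (2*(1+nu))
G = 69 / (2*(1+0.37)) = 25.1825 GPa
K = E / (3*(1-2*nu))
K = 69 / (3*(1-2*0.37)) = 88.4615 GPa
K/G = 88.4615 / 25.1825 = 3.513


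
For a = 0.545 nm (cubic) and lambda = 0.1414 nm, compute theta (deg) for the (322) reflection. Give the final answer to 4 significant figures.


d = a / sqrt(h^2+k^2+l^2)
d = 0.545 / sqrt(17) = 0.132182 nm
lambda = 2*d*sin(theta)  =>  sin(theta) = lambda / (2*d)
sin(theta) = 0.1414 / (2 * 0.132182) = 0.534869
theta = 32.34 deg


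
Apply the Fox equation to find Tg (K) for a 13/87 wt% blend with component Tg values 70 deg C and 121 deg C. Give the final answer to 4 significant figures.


1/Tg = w1/Tg1 + w2/Tg2 (in Kelvin)
Tg1 = 343.15 K, Tg2 = 394.15 K
1/Tg = 0.13/343.15 + 0.87/394.15
Tg = 386.7 K


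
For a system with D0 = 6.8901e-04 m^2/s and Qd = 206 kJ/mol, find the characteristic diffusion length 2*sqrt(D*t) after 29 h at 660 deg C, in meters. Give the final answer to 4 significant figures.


Step 1: D = D0 * exp(-Qd/(R*T))
T = 933.15 K
D = 6.8901e-04 * exp(-206e3 / (8.314 * 933.15)) = 2.02588e-15 m^2/s
Step 2: L = 2*sqrt(D*t)
t = 29 h = 104400 s
L = 2*sqrt(2.02588e-15 * 104400) = 2.909e-05 m


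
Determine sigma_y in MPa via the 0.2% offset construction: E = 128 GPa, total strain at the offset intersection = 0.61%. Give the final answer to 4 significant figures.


Offset strain = 0.002
Elastic strain at yield = total_strain - offset = 6.1e-03 - 0.002 = 4.1e-03
sigma_y = E * elastic_strain = 128000 * 4.1e-03
sigma_y = 524.8 MPa


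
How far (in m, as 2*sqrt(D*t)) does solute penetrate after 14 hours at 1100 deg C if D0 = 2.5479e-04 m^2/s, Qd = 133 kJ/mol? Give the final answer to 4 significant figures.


Step 1: D = D0 * exp(-Qd/(R*T))
T = 1373.15 K
D = 2.5479e-04 * exp(-133e3 / (8.314 * 1373.15)) = 2.22166e-09 m^2/s
Step 2: L = 2*sqrt(D*t)
t = 14 h = 50400 s
L = 2*sqrt(2.22166e-09 * 50400) = 0.02116 m


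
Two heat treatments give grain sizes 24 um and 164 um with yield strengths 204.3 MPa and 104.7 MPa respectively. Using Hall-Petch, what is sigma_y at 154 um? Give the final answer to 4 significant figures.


sigma_y = sigma0 + k / sqrt(d)
1/sqrt(d1) = 1/sqrt(2.4e-05) = 204.124;  1/sqrt(d2) = 78.0869
k = (sigma1 - sigma2) / (1/sqrt(d1) - 1/sqrt(d2)) = (204.3 - 104.7) / (204.124 - 78.0869) = 0.790242 MPa*m^0.5
sigma0 = sigma1 - k/sqrt(d1) = 204.3 - 0.790242*204.124 = 42.9924 MPa
sigma_y(d3) = 42.9924 + 0.790242 / sqrt(1.54e-04) = 106.7 MPa


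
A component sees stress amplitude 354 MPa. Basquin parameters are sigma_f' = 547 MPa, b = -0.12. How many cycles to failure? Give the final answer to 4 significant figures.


sigma_a = sigma_f' * (2*Nf)^b
2*Nf = (sigma_a / sigma_f')^(1/b)
2*Nf = (354 / 547)^(1/-0.12)
2*Nf = 37.5722
Nf = 18.79 cycles


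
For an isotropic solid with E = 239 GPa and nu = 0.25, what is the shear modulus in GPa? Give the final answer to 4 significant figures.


G = E / (2*(1+nu))
G = 239 / (2*(1+0.25))
G = 95.6 GPa


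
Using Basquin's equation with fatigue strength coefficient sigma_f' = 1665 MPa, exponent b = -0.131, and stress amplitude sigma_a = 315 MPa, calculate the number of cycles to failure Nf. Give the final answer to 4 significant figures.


sigma_a = sigma_f' * (2*Nf)^b
2*Nf = (sigma_a / sigma_f')^(1/b)
2*Nf = (315 / 1665)^(1/-0.131)
2*Nf = 331036
Nf = 165500 cycles


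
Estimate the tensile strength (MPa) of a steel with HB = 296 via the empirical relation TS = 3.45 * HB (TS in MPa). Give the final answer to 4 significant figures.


TS (MPa) = 3.45 * HB
TS = 3.45 * 296
TS = 1021 MPa


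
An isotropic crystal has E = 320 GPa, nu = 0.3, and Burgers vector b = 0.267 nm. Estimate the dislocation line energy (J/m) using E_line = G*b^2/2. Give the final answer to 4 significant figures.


Step 1: G = E / (2*(1+nu))
G = 320 / (2*(1+0.3)) = 123.077 GPa = 1.23077e+11 Pa
Step 2: E_line = G*b^2/2
b = 0.267 nm = 2.67e-10 m
E_line = 0.5 * 1.23077e+11 * (2.67e-10)^2 = 4.387e-09 J/m


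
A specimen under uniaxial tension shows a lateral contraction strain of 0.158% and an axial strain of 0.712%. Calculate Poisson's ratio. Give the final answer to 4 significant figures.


nu = -epsilon_lat / epsilon_axial
Lateral strain is contraction (negative), so using magnitudes:
nu = 0.158 / 0.712
nu = 0.2219


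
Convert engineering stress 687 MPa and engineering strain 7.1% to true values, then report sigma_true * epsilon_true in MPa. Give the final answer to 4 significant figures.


sigma_true = sigma_eng * (1 + epsilon_eng)
sigma_true = 687 * (1 + 0.071) = 735.777 MPa
epsilon_true = ln(1 + epsilon_eng)
epsilon_true = ln(1 + 0.071) = 0.0685928
sigma_true * epsilon_true = 735.777 * 0.0685928 = 50.47 MPa


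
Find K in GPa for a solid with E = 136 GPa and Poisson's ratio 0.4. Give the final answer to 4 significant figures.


K = E / (3*(1-2*nu))
K = 136 / (3*(1-2*0.4))
K = 226.7 GPa


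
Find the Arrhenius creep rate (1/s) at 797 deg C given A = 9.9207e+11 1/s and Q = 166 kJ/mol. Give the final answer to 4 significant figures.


rate = A * exp(-Q / (R*T))
T = 797 + 273.15 = 1070.15 K
rate = 9.9207e+11 * exp(-166e3 / (8.314 * 1070.15))
rate = 7829 1/s


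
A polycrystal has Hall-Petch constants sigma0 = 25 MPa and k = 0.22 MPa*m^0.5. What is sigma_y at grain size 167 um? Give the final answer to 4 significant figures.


sigma_y = sigma0 + k / sqrt(d)
d = 167 um = 1.67e-04 m
sigma_y = 25 + 0.22 / sqrt(1.67e-04)
sigma_y = 42.02 MPa


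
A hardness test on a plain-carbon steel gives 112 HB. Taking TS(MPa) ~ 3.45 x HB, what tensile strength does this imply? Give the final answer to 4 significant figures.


TS (MPa) = 3.45 * HB
TS = 3.45 * 112
TS = 386.4 MPa


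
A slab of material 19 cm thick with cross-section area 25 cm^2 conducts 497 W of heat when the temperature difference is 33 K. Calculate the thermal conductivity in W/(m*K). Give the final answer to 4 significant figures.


k = Q*L / (A*dT)
L = 0.19 m, A = 2.5e-03 m^2
k = 497 * 0.19 / (2.5e-03 * 33)
k = 1145 W/(m*K)


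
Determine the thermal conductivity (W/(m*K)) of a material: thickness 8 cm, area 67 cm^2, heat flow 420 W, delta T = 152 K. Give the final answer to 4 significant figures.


k = Q*L / (A*dT)
L = 0.08 m, A = 6.7e-03 m^2
k = 420 * 0.08 / (6.7e-03 * 152)
k = 32.99 W/(m*K)


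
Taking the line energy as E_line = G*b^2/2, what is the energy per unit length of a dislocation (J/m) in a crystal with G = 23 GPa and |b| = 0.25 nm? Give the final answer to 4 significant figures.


E = G*b^2/2
b = 0.25 nm = 2.5e-10 m
G = 23 GPa = 2.3e+10 Pa
E = 0.5 * 2.3e+10 * (2.5e-10)^2
E = 7.188e-10 J/m


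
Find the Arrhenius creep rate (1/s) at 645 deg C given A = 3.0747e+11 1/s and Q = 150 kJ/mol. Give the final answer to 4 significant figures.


rate = A * exp(-Q / (R*T))
T = 645 + 273.15 = 918.15 K
rate = 3.0747e+11 * exp(-150e3 / (8.314 * 918.15))
rate = 899.1 1/s


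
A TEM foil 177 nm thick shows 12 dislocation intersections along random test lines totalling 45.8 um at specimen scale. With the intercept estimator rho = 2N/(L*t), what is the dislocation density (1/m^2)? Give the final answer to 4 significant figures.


rho = 2N / (L * t)
L = 45.8 um = 4.58e-05 m, t = 177 nm = 1.77e-07 m
rho = 2 * 12 / (4.58e-05 * 1.77e-07)
rho = 2.961e+12 1/m^2


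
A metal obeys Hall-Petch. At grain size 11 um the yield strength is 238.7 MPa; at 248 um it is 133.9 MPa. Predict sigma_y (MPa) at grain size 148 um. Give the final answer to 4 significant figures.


sigma_y = sigma0 + k / sqrt(d)
1/sqrt(d1) = 1/sqrt(1.1e-05) = 301.511;  1/sqrt(d2) = 63.5001
k = (sigma1 - sigma2) / (1/sqrt(d1) - 1/sqrt(d2)) = (238.7 - 133.9) / (301.511 - 63.5001) = 0.440315 MPa*m^0.5
sigma0 = sigma1 - k/sqrt(d1) = 238.7 - 0.440315*301.511 = 105.94 MPa
sigma_y(d3) = 105.94 + 0.440315 / sqrt(1.48e-04) = 142.1 MPa


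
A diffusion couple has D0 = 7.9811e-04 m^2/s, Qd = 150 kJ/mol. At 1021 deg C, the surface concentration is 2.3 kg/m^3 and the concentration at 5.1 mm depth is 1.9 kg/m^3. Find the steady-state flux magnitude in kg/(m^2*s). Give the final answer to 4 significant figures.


Step 1: D = D0 * exp(-Qd/(R*T))
T = 1021 + 273.15 = 1294.15 K
D = 7.9811e-04 * exp(-150e3 / (8.314 * 1294.15)) = 7.03924e-10 m^2/s
Step 2: J = D * (C1 - C2) / dx
J = 7.03924e-10 * (2.3 - 1.9) / 5.1e-03
J = 5.521e-08 kg/(m^2*s)


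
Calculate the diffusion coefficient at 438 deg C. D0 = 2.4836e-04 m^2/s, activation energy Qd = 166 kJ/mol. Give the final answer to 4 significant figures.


D = D0 * exp(-Qd / (R*T))
T = 711.15 K
D = 2.4836e-04 * exp(-166e3 / (8.314 * 711.15))
D = 1.591e-16 m^2/s


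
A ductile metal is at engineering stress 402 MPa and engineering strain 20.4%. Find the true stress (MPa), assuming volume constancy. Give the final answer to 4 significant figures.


sigma_true = sigma_eng * (1 + epsilon_eng)
sigma_true = 402 * (1 + 0.204)
sigma_true = 484 MPa


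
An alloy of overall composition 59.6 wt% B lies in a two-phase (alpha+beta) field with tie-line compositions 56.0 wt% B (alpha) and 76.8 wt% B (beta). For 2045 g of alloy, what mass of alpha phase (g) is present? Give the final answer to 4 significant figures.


f_alpha = (C_beta - C0) / (C_beta - C_alpha)
f_alpha = (76.8 - 59.6) / (76.8 - 56.0) = 0.826923
m_alpha = f_alpha * m_total = 0.826923 * 2045 = 1691 g


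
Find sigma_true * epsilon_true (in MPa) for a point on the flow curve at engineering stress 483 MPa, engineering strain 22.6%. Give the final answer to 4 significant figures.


sigma_true = sigma_eng * (1 + epsilon_eng)
sigma_true = 483 * (1 + 0.226) = 592.158 MPa
epsilon_true = ln(1 + epsilon_eng)
epsilon_true = ln(1 + 0.226) = 0.203757
sigma_true * epsilon_true = 592.158 * 0.203757 = 120.7 MPa


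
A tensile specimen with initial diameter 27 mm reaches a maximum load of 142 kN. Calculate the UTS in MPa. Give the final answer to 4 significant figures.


A0 = pi*(d/2)^2 = pi*(27/2)^2 = 572.555 mm^2
UTS = F_max / A0 = 142*1000 / 572.555
UTS = 248 MPa


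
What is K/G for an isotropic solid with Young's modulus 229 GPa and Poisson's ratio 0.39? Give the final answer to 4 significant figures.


G = E / (2*(1+nu))
G = 229 / (2*(1+0.39)) = 82.3741 GPa
K = E / (3*(1-2*nu))
K = 229 / (3*(1-2*0.39)) = 346.97 GPa
K/G = 346.97 / 82.3741 = 4.212


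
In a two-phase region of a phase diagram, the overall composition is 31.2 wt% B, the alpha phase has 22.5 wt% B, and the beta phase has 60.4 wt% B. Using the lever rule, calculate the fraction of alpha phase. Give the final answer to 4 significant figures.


f_alpha = (C_beta - C0) / (C_beta - C_alpha)
f_alpha = (60.4 - 31.2) / (60.4 - 22.5)
f_alpha = 0.7704
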